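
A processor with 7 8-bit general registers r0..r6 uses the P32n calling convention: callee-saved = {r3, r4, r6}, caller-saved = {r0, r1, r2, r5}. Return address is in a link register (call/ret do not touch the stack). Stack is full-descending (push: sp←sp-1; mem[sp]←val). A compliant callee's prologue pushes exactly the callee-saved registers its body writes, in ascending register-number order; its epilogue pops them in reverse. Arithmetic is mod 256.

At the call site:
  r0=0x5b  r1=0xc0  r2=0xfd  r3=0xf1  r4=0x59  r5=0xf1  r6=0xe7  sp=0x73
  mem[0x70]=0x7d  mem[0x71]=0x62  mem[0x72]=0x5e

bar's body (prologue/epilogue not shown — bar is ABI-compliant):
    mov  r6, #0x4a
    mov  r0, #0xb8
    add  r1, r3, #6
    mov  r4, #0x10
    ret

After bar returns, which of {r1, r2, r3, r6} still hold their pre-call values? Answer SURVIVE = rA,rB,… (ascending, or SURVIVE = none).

prologue: push r4 -> mem[0x72]=0x59, sp=0x72
prologue: push r6 -> mem[0x71]=0xe7, sp=0x71
body[0] mov  r6, #0x4a -> r6=0x4a
body[1] mov  r0, #0xb8 -> r0=0xb8
body[2] add  r1, r3, #6 -> r1=0xf7
body[3] mov  r4, #0x10 -> r4=0x10
epilogue: pop r6=0xe7, sp=0x72
epilogue: pop r4=0x59, sp=0x73
r1: caller-saved, written=True
r2: caller-saved, written=False
r3: callee-saved, written=False
r6: callee-saved, written=True

SURVIVE = r2,r3,r6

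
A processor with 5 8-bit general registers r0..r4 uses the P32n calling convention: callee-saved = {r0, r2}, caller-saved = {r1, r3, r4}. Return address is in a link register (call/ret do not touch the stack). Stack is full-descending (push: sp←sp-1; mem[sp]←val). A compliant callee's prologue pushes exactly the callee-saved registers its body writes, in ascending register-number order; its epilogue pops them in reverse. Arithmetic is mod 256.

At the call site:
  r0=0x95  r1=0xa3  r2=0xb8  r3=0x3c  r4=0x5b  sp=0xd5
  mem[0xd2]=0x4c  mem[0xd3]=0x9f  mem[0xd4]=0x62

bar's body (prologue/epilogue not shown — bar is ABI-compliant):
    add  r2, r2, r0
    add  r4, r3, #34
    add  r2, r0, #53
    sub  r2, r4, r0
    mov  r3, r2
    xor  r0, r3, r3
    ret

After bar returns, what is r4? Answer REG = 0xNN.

REG = 0x5e

prologue: push r0 -> mem[0xd4]=0x95, sp=0xd4
prologue: push r2 -> mem[0xd3]=0xb8, sp=0xd3
body[0] add  r2, r2, r0 -> r2=0x4d
body[1] add  r4, r3, #34 -> r4=0x5e
body[2] add  r2, r0, #53 -> r2=0xca
body[3] sub  r2, r4, r0 -> r2=0xc9
body[4] mov  r3, r2 -> r3=0xc9
body[5] xor  r0, r3, r3 -> r0=0x00
epilogue: pop r2=0xb8, sp=0xd4
epilogue: pop r0=0x95, sp=0xd5
r4 is caller-saved -> body value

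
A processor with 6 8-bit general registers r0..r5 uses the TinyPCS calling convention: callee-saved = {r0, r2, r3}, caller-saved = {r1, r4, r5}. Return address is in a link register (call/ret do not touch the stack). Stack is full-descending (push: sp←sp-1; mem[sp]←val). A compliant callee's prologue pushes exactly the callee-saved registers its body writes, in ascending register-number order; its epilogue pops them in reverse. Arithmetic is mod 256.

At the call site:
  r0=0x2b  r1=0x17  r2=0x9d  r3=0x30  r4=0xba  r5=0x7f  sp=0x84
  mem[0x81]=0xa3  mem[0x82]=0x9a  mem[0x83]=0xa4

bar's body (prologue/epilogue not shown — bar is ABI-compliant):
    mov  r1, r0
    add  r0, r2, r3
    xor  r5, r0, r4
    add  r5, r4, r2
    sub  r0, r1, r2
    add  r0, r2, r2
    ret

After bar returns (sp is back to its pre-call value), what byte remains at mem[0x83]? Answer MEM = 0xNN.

prologue: push r0 → mem[0x83]=0x2b, sp=0x83
body[0] mov  r1, r0 → r1=0x2b
body[1] add  r0, r2, r3 → r0=0xcd
body[2] xor  r5, r0, r4 → r5=0x77
body[3] add  r5, r4, r2 → r5=0x57
body[4] sub  r0, r1, r2 → r0=0x8e
body[5] add  r0, r2, r2 → r0=0x3a
epilogue: pop r0=0x2b, sp=0x84
prologue pushed ['r0'] at ['0x83']

MEM = 0x2b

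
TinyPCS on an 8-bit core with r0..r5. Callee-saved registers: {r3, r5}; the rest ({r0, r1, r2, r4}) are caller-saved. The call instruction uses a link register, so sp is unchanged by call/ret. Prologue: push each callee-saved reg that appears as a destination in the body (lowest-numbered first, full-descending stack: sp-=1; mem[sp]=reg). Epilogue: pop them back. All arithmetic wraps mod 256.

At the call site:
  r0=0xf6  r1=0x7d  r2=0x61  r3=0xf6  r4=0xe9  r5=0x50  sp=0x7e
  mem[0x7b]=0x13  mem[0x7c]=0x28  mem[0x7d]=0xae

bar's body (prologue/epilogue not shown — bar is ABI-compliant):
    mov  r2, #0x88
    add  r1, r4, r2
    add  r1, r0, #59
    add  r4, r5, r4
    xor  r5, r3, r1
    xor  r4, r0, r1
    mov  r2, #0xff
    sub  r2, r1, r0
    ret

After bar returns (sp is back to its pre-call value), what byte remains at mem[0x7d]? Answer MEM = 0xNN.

prologue: push r5 -> mem[0x7d]=0x50, sp=0x7d
body[0] mov  r2, #0x88 -> r2=0x88
body[1] add  r1, r4, r2 -> r1=0x71
body[2] add  r1, r0, #59 -> r1=0x31
body[3] add  r4, r5, r4 -> r4=0x39
body[4] xor  r5, r3, r1 -> r5=0xc7
body[5] xor  r4, r0, r1 -> r4=0xc7
body[6] mov  r2, #0xff -> r2=0xff
body[7] sub  r2, r1, r0 -> r2=0x3b
epilogue: pop r5=0x50, sp=0x7e
prologue pushed ['r5'] at ['0x7d']

MEM = 0x50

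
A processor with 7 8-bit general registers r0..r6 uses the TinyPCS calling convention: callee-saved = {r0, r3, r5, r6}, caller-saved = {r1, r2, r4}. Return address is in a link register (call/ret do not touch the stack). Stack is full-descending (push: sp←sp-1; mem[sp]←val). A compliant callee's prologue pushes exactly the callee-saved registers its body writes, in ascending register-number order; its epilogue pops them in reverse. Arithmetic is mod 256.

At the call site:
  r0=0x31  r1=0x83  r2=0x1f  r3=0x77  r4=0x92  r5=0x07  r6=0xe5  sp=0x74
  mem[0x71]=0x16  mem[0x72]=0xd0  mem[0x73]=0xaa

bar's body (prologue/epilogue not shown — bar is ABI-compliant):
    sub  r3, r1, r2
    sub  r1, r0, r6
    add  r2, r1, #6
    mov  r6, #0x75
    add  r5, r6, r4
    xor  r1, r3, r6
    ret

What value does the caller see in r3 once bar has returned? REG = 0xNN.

prologue: push r3 -> mem[0x73]=0x77, sp=0x73
prologue: push r5 -> mem[0x72]=0x07, sp=0x72
prologue: push r6 -> mem[0x71]=0xe5, sp=0x71
body[0] sub  r3, r1, r2 -> r3=0x64
body[1] sub  r1, r0, r6 -> r1=0x4c
body[2] add  r2, r1, #6 -> r2=0x52
body[3] mov  r6, #0x75 -> r6=0x75
body[4] add  r5, r6, r4 -> r5=0x07
body[5] xor  r1, r3, r6 -> r1=0x11
epilogue: pop r6=0xe5, sp=0x72
epilogue: pop r5=0x07, sp=0x73
epilogue: pop r3=0x77, sp=0x74
r3 is callee-saved -> restored

REG = 0x77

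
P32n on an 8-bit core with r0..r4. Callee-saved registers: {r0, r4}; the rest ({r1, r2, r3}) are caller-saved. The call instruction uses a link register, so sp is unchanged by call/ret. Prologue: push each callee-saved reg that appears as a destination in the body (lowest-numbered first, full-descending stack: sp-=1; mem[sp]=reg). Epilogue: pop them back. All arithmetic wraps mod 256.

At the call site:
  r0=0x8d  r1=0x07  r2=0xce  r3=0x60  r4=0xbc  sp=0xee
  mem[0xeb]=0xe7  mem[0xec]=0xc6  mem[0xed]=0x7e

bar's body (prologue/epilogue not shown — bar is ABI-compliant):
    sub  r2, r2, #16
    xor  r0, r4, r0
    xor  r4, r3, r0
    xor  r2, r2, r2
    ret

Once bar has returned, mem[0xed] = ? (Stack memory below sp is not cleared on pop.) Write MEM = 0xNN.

prologue: push r0 → mem[0xed]=0x8d, sp=0xed
prologue: push r4 → mem[0xec]=0xbc, sp=0xec
body[0] sub  r2, r2, #16 → r2=0xbe
body[1] xor  r0, r4, r0 → r0=0x31
body[2] xor  r4, r3, r0 → r4=0x51
body[3] xor  r2, r2, r2 → r2=0x00
epilogue: pop r4=0xbc, sp=0xed
epilogue: pop r0=0x8d, sp=0xee
prologue pushed ['r0', 'r4'] at ['0xed', '0xec']

MEM = 0x8d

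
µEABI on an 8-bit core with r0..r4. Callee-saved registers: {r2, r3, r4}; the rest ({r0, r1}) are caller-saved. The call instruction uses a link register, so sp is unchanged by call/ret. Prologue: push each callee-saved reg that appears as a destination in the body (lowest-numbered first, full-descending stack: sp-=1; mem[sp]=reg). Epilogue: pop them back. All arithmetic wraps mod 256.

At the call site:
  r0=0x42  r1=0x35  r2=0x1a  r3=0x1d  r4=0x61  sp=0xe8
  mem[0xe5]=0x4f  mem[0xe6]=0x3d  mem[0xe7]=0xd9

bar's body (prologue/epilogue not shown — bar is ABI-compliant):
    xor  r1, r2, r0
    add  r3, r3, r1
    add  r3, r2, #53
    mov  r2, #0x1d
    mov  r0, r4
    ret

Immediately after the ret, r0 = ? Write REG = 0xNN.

prologue: push r2 → mem[0xe7]=0x1a, sp=0xe7
prologue: push r3 → mem[0xe6]=0x1d, sp=0xe6
body[0] xor  r1, r2, r0 → r1=0x58
body[1] add  r3, r3, r1 → r3=0x75
body[2] add  r3, r2, #53 → r3=0x4f
body[3] mov  r2, #0x1d → r2=0x1d
body[4] mov  r0, r4 → r0=0x61
epilogue: pop r3=0x1d, sp=0xe7
epilogue: pop r2=0x1a, sp=0xe8
r0 is caller-saved → body value

REG = 0x61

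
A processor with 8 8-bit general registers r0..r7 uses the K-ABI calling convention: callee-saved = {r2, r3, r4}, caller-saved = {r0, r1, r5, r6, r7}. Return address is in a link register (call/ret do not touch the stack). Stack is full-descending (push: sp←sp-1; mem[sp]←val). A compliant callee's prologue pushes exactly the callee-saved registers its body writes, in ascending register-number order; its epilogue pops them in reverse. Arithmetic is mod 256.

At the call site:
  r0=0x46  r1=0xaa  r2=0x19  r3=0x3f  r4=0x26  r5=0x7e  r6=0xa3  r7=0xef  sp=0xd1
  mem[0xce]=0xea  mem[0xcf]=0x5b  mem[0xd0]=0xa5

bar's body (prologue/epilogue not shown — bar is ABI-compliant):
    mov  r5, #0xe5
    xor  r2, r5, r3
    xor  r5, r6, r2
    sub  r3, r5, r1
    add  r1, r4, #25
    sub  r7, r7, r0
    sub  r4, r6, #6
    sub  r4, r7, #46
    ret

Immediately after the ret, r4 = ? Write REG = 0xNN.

REG = 0x26

prologue: push r2 → mem[0xd0]=0x19, sp=0xd0
prologue: push r3 → mem[0xcf]=0x3f, sp=0xcf
prologue: push r4 → mem[0xce]=0x26, sp=0xce
body[0] mov  r5, #0xe5 → r5=0xe5
body[1] xor  r2, r5, r3 → r2=0xda
body[2] xor  r5, r6, r2 → r5=0x79
body[3] sub  r3, r5, r1 → r3=0xcf
body[4] add  r1, r4, #25 → r1=0x3f
body[5] sub  r7, r7, r0 → r7=0xa9
body[6] sub  r4, r6, #6 → r4=0x9d
body[7] sub  r4, r7, #46 → r4=0x7b
epilogue: pop r4=0x26, sp=0xcf
epilogue: pop r3=0x3f, sp=0xd0
epilogue: pop r2=0x19, sp=0xd1
r4 is callee-saved → restored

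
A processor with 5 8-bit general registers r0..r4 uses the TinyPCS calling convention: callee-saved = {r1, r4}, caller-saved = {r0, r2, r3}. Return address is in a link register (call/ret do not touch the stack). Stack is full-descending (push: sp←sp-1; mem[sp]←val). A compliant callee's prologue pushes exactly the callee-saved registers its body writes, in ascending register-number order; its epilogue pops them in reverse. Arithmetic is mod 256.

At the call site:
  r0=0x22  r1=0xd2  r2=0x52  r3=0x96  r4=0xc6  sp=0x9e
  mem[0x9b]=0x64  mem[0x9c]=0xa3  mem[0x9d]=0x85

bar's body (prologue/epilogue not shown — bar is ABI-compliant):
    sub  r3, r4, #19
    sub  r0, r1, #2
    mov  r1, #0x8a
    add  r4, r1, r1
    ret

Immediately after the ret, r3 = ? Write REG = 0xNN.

REG = 0xb3

prologue: push r1 → mem[0x9d]=0xd2, sp=0x9d
prologue: push r4 → mem[0x9c]=0xc6, sp=0x9c
body[0] sub  r3, r4, #19 → r3=0xb3
body[1] sub  r0, r1, #2 → r0=0xd0
body[2] mov  r1, #0x8a → r1=0x8a
body[3] add  r4, r1, r1 → r4=0x14
epilogue: pop r4=0xc6, sp=0x9d
epilogue: pop r1=0xd2, sp=0x9e
r3 is caller-saved → body value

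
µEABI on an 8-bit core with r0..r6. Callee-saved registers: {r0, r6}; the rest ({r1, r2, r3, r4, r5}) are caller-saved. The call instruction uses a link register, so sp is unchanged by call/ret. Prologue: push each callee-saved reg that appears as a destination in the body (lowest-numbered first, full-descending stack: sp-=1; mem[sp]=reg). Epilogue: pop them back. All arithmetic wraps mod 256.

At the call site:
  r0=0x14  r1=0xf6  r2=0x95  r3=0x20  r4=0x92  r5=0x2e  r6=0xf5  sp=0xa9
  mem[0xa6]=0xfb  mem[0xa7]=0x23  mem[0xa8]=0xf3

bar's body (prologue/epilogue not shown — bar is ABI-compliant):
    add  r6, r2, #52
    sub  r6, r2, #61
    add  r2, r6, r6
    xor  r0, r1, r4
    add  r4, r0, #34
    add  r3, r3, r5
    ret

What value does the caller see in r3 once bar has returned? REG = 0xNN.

prologue: push r0 → mem[0xa8]=0x14, sp=0xa8
prologue: push r6 → mem[0xa7]=0xf5, sp=0xa7
body[0] add  r6, r2, #52 → r6=0xc9
body[1] sub  r6, r2, #61 → r6=0x58
body[2] add  r2, r6, r6 → r2=0xb0
body[3] xor  r0, r1, r4 → r0=0x64
body[4] add  r4, r0, #34 → r4=0x86
body[5] add  r3, r3, r5 → r3=0x4e
epilogue: pop r6=0xf5, sp=0xa8
epilogue: pop r0=0x14, sp=0xa9
r3 is caller-saved → body value

REG = 0x4e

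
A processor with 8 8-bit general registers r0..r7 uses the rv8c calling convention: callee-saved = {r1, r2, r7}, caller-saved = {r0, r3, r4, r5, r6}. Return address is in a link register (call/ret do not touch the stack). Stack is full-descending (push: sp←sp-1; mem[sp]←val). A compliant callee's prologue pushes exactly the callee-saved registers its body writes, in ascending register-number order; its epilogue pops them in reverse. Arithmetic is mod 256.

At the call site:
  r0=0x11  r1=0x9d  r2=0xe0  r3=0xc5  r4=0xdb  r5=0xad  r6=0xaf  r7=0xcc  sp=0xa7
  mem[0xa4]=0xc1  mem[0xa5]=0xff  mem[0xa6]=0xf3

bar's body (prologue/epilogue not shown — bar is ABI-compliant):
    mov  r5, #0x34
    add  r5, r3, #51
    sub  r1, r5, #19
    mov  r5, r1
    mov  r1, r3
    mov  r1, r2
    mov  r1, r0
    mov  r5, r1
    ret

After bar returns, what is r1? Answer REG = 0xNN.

REG = 0x9d

prologue: push r1 → mem[0xa6]=0x9d, sp=0xa6
body[0] mov  r5, #0x34 → r5=0x34
body[1] add  r5, r3, #51 → r5=0xf8
body[2] sub  r1, r5, #19 → r1=0xe5
body[3] mov  r5, r1 → r5=0xe5
body[4] mov  r1, r3 → r1=0xc5
body[5] mov  r1, r2 → r1=0xe0
body[6] mov  r1, r0 → r1=0x11
body[7] mov  r5, r1 → r5=0x11
epilogue: pop r1=0x9d, sp=0xa7
r1 is callee-saved → restored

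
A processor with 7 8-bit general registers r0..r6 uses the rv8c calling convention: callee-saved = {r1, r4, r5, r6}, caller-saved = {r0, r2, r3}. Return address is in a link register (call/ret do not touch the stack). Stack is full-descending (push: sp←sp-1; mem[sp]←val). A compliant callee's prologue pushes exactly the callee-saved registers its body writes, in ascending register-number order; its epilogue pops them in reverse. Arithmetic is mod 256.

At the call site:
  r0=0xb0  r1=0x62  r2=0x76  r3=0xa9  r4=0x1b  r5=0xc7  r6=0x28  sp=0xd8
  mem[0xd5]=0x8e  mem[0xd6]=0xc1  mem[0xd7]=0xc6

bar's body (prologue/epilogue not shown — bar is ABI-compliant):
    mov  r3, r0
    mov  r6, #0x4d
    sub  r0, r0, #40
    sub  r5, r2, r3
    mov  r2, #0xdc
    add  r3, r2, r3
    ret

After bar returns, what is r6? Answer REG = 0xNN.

REG = 0x28

prologue: push r5 → mem[0xd7]=0xc7, sp=0xd7
prologue: push r6 → mem[0xd6]=0x28, sp=0xd6
body[0] mov  r3, r0 → r3=0xb0
body[1] mov  r6, #0x4d → r6=0x4d
body[2] sub  r0, r0, #40 → r0=0x88
body[3] sub  r5, r2, r3 → r5=0xc6
body[4] mov  r2, #0xdc → r2=0xdc
body[5] add  r3, r2, r3 → r3=0x8c
epilogue: pop r6=0x28, sp=0xd7
epilogue: pop r5=0xc7, sp=0xd8
r6 is callee-saved → restored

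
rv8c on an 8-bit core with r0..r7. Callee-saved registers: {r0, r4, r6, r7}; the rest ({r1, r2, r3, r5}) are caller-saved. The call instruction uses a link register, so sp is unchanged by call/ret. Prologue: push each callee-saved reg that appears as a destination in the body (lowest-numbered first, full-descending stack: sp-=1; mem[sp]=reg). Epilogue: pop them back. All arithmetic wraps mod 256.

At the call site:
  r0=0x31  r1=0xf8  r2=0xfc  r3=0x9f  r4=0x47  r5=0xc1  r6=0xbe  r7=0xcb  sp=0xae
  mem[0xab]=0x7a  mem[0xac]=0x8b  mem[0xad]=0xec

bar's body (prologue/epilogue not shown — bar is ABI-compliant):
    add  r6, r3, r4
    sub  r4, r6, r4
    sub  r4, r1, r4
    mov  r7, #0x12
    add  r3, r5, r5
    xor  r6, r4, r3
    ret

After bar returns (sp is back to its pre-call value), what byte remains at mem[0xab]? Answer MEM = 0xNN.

prologue: push r4 → mem[0xad]=0x47, sp=0xad
prologue: push r6 → mem[0xac]=0xbe, sp=0xac
prologue: push r7 → mem[0xab]=0xcb, sp=0xab
body[0] add  r6, r3, r4 → r6=0xe6
body[1] sub  r4, r6, r4 → r4=0x9f
body[2] sub  r4, r1, r4 → r4=0x59
body[3] mov  r7, #0x12 → r7=0x12
body[4] add  r3, r5, r5 → r3=0x82
body[5] xor  r6, r4, r3 → r6=0xdb
epilogue: pop r7=0xcb, sp=0xac
epilogue: pop r6=0xbe, sp=0xad
epilogue: pop r4=0x47, sp=0xae
prologue pushed ['r4', 'r6', 'r7'] at ['0xad', '0xac', '0xab']

MEM = 0xcb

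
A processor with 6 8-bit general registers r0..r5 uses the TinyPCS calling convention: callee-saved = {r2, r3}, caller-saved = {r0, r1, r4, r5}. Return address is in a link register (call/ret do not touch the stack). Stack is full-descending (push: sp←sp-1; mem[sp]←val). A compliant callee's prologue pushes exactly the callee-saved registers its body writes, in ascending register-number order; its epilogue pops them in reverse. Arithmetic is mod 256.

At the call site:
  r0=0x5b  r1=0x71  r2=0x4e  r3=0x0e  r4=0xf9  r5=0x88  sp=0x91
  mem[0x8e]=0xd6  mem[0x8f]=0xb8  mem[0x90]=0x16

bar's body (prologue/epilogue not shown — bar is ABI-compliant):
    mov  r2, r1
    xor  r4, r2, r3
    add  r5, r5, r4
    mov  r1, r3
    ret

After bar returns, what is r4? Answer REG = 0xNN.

REG = 0x7f

prologue: push r2 -> mem[0x90]=0x4e, sp=0x90
body[0] mov  r2, r1 -> r2=0x71
body[1] xor  r4, r2, r3 -> r4=0x7f
body[2] add  r5, r5, r4 -> r5=0x07
body[3] mov  r1, r3 -> r1=0x0e
epilogue: pop r2=0x4e, sp=0x91
r4 is caller-saved -> body value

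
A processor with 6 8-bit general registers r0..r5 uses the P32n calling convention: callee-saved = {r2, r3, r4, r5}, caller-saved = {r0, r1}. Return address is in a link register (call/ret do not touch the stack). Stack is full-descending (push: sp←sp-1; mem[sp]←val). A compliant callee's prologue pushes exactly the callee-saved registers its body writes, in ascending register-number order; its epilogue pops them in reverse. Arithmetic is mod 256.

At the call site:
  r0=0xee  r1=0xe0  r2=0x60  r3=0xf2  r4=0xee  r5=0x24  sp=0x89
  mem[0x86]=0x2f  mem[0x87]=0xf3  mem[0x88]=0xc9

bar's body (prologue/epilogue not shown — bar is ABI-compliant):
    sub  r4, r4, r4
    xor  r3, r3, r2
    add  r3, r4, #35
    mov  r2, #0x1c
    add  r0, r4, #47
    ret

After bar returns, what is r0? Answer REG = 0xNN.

prologue: push r2 -> mem[0x88]=0x60, sp=0x88
prologue: push r3 -> mem[0x87]=0xf2, sp=0x87
prologue: push r4 -> mem[0x86]=0xee, sp=0x86
body[0] sub  r4, r4, r4 -> r4=0x00
body[1] xor  r3, r3, r2 -> r3=0x92
body[2] add  r3, r4, #35 -> r3=0x23
body[3] mov  r2, #0x1c -> r2=0x1c
body[4] add  r0, r4, #47 -> r0=0x2f
epilogue: pop r4=0xee, sp=0x87
epilogue: pop r3=0xf2, sp=0x88
epilogue: pop r2=0x60, sp=0x89
r0 is caller-saved -> body value

REG = 0x2f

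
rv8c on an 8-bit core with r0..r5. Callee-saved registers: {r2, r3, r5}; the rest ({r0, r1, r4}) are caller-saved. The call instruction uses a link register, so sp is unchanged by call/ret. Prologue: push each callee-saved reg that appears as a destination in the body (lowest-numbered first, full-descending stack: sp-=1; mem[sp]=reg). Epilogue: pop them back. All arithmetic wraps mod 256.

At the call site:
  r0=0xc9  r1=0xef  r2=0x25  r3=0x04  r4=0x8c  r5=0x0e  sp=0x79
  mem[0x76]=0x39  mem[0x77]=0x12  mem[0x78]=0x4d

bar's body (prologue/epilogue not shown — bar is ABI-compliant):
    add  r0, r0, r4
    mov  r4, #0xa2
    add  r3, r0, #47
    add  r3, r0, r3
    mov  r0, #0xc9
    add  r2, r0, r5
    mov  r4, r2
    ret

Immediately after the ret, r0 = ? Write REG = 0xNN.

prologue: push r2 → mem[0x78]=0x25, sp=0x78
prologue: push r3 → mem[0x77]=0x04, sp=0x77
body[0] add  r0, r0, r4 → r0=0x55
body[1] mov  r4, #0xa2 → r4=0xa2
body[2] add  r3, r0, #47 → r3=0x84
body[3] add  r3, r0, r3 → r3=0xd9
body[4] mov  r0, #0xc9 → r0=0xc9
body[5] add  r2, r0, r5 → r2=0xd7
body[6] mov  r4, r2 → r4=0xd7
epilogue: pop r3=0x04, sp=0x78
epilogue: pop r2=0x25, sp=0x79
r0 is caller-saved → body value

REG = 0xc9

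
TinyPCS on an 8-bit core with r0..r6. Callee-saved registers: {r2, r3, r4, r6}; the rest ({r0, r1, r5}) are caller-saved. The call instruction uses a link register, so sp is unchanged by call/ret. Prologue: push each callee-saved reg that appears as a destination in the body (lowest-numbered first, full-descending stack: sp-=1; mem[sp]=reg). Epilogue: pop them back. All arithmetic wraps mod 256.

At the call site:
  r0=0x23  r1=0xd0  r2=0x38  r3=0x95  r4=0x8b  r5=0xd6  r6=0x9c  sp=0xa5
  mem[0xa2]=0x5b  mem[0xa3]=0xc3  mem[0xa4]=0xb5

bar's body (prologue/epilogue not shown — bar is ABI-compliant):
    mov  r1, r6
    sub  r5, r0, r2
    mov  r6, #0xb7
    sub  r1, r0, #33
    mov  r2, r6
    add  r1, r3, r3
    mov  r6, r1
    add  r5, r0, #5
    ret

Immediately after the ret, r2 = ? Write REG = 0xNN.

REG = 0x38

prologue: push r2 → mem[0xa4]=0x38, sp=0xa4
prologue: push r6 → mem[0xa3]=0x9c, sp=0xa3
body[0] mov  r1, r6 → r1=0x9c
body[1] sub  r5, r0, r2 → r5=0xeb
body[2] mov  r6, #0xb7 → r6=0xb7
body[3] sub  r1, r0, #33 → r1=0x02
body[4] mov  r2, r6 → r2=0xb7
body[5] add  r1, r3, r3 → r1=0x2a
body[6] mov  r6, r1 → r6=0x2a
body[7] add  r5, r0, #5 → r5=0x28
epilogue: pop r6=0x9c, sp=0xa4
epilogue: pop r2=0x38, sp=0xa5
r2 is callee-saved → restored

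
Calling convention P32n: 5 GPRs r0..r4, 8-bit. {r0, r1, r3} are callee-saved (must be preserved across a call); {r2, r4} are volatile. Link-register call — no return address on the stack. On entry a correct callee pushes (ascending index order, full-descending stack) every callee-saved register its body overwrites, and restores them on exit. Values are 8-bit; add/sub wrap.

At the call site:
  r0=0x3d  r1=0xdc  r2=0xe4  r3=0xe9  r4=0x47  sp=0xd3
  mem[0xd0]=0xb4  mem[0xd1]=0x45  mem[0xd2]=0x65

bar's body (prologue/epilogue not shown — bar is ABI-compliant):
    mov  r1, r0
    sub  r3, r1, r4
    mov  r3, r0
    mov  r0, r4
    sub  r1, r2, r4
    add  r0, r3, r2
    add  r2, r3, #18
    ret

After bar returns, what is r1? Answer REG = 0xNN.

prologue: push r0 → mem[0xd2]=0x3d, sp=0xd2
prologue: push r1 → mem[0xd1]=0xdc, sp=0xd1
prologue: push r3 → mem[0xd0]=0xe9, sp=0xd0
body[0] mov  r1, r0 → r1=0x3d
body[1] sub  r3, r1, r4 → r3=0xf6
body[2] mov  r3, r0 → r3=0x3d
body[3] mov  r0, r4 → r0=0x47
body[4] sub  r1, r2, r4 → r1=0x9d
body[5] add  r0, r3, r2 → r0=0x21
body[6] add  r2, r3, #18 → r2=0x4f
epilogue: pop r3=0xe9, sp=0xd1
epilogue: pop r1=0xdc, sp=0xd2
epilogue: pop r0=0x3d, sp=0xd3
r1 is callee-saved → restored

REG = 0xdc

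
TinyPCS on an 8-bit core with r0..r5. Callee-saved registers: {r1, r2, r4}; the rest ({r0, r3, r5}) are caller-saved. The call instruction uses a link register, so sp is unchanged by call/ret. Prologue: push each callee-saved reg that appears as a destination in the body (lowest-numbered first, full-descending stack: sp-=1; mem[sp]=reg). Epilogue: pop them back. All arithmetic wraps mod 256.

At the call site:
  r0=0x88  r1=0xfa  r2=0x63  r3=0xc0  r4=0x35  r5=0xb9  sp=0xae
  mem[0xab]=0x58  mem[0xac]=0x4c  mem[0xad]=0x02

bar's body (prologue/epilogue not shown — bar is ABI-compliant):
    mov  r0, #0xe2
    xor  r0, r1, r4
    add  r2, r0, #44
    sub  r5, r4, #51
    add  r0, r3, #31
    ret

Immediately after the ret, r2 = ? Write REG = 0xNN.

prologue: push r2 -> mem[0xad]=0x63, sp=0xad
body[0] mov  r0, #0xe2 -> r0=0xe2
body[1] xor  r0, r1, r4 -> r0=0xcf
body[2] add  r2, r0, #44 -> r2=0xfb
body[3] sub  r5, r4, #51 -> r5=0x02
body[4] add  r0, r3, #31 -> r0=0xdf
epilogue: pop r2=0x63, sp=0xae
r2 is callee-saved -> restored

REG = 0x63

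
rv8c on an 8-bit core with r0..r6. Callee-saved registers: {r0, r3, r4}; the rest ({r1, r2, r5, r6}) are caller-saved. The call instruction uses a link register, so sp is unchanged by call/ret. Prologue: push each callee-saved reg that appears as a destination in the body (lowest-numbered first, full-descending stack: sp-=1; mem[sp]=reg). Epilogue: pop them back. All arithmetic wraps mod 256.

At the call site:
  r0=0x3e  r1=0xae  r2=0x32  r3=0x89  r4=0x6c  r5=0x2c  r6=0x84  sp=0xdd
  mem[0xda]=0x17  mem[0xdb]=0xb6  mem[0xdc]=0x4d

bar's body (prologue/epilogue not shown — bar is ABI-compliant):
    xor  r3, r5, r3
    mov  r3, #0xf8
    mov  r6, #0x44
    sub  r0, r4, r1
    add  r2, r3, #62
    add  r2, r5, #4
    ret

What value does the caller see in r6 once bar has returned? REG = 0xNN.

REG = 0x44

prologue: push r0 → mem[0xdc]=0x3e, sp=0xdc
prologue: push r3 → mem[0xdb]=0x89, sp=0xdb
body[0] xor  r3, r5, r3 → r3=0xa5
body[1] mov  r3, #0xf8 → r3=0xf8
body[2] mov  r6, #0x44 → r6=0x44
body[3] sub  r0, r4, r1 → r0=0xbe
body[4] add  r2, r3, #62 → r2=0x36
body[5] add  r2, r5, #4 → r2=0x30
epilogue: pop r3=0x89, sp=0xdc
epilogue: pop r0=0x3e, sp=0xdd
r6 is caller-saved → body value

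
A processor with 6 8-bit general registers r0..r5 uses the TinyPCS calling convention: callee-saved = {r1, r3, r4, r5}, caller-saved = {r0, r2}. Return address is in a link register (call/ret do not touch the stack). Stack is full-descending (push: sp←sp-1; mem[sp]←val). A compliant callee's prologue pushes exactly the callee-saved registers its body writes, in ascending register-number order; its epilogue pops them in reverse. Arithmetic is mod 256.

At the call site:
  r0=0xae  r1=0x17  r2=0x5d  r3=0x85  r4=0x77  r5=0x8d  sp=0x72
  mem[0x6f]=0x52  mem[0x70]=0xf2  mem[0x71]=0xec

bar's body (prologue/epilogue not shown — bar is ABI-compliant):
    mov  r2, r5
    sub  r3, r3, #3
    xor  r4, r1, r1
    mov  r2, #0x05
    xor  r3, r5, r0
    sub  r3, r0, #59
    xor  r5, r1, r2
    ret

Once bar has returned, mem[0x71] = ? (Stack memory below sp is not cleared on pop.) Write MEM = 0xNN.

MEM = 0x85

prologue: push r3 -> mem[0x71]=0x85, sp=0x71
prologue: push r4 -> mem[0x70]=0x77, sp=0x70
prologue: push r5 -> mem[0x6f]=0x8d, sp=0x6f
body[0] mov  r2, r5 -> r2=0x8d
body[1] sub  r3, r3, #3 -> r3=0x82
body[2] xor  r4, r1, r1 -> r4=0x00
body[3] mov  r2, #0x05 -> r2=0x05
body[4] xor  r3, r5, r0 -> r3=0x23
body[5] sub  r3, r0, #59 -> r3=0x73
body[6] xor  r5, r1, r2 -> r5=0x12
epilogue: pop r5=0x8d, sp=0x70
epilogue: pop r4=0x77, sp=0x71
epilogue: pop r3=0x85, sp=0x72
prologue pushed ['r3', 'r4', 'r5'] at ['0x71', '0x70', '0x6f']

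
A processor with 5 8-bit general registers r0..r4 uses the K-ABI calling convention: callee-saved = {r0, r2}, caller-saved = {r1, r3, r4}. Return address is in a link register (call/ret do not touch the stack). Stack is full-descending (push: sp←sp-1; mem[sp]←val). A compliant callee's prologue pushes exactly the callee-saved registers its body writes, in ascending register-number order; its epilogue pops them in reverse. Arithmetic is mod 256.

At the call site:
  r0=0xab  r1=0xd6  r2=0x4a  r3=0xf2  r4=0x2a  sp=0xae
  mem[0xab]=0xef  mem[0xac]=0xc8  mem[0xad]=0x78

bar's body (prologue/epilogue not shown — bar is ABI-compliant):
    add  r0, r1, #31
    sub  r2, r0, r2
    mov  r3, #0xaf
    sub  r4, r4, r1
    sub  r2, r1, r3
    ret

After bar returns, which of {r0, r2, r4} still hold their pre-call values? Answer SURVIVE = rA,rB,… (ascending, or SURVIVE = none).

prologue: push r0 -> mem[0xad]=0xab, sp=0xad
prologue: push r2 -> mem[0xac]=0x4a, sp=0xac
body[0] add  r0, r1, #31 -> r0=0xf5
body[1] sub  r2, r0, r2 -> r2=0xab
body[2] mov  r3, #0xaf -> r3=0xaf
body[3] sub  r4, r4, r1 -> r4=0x54
body[4] sub  r2, r1, r3 -> r2=0x27
epilogue: pop r2=0x4a, sp=0xad
epilogue: pop r0=0xab, sp=0xae
r0: callee-saved, written=True
r2: callee-saved, written=True
r4: caller-saved, written=True

SURVIVE = r0,r2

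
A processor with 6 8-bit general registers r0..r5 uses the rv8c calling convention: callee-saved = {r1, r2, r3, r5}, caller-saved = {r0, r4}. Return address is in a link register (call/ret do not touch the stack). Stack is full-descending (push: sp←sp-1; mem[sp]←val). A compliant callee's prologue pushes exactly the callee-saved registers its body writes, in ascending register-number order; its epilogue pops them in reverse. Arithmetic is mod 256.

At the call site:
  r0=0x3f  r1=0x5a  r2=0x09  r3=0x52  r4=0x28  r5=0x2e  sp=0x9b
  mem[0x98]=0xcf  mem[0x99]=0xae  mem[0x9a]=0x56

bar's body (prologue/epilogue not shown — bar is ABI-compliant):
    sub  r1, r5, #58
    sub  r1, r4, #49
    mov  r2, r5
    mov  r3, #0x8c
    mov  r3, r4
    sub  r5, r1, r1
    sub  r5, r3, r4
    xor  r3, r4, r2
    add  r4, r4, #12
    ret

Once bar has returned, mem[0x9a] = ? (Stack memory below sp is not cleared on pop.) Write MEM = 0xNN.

prologue: push r1 -> mem[0x9a]=0x5a, sp=0x9a
prologue: push r2 -> mem[0x99]=0x09, sp=0x99
prologue: push r3 -> mem[0x98]=0x52, sp=0x98
prologue: push r5 -> mem[0x97]=0x2e, sp=0x97
body[0] sub  r1, r5, #58 -> r1=0xf4
body[1] sub  r1, r4, #49 -> r1=0xf7
body[2] mov  r2, r5 -> r2=0x2e
body[3] mov  r3, #0x8c -> r3=0x8c
body[4] mov  r3, r4 -> r3=0x28
body[5] sub  r5, r1, r1 -> r5=0x00
body[6] sub  r5, r3, r4 -> r5=0x00
body[7] xor  r3, r4, r2 -> r3=0x06
body[8] add  r4, r4, #12 -> r4=0x34
epilogue: pop r5=0x2e, sp=0x98
epilogue: pop r3=0x52, sp=0x99
epilogue: pop r2=0x09, sp=0x9a
epilogue: pop r1=0x5a, sp=0x9b
prologue pushed ['r1', 'r2', 'r3', 'r5'] at ['0x9a', '0x99', '0x98', '0x97']

MEM = 0x5a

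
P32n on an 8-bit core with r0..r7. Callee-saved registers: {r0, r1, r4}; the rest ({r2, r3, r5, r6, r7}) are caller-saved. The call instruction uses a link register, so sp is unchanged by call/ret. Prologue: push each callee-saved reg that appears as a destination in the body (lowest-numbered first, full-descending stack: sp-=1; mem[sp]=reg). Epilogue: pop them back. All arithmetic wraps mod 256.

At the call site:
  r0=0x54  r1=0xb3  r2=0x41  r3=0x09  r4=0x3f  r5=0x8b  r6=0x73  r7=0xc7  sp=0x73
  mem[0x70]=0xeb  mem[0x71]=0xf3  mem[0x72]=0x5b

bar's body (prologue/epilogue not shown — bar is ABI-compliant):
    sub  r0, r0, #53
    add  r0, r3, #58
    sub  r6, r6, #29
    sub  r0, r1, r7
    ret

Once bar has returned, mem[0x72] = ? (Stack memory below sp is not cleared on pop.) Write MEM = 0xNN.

prologue: push r0 → mem[0x72]=0x54, sp=0x72
body[0] sub  r0, r0, #53 → r0=0x1f
body[1] add  r0, r3, #58 → r0=0x43
body[2] sub  r6, r6, #29 → r6=0x56
body[3] sub  r0, r1, r7 → r0=0xec
epilogue: pop r0=0x54, sp=0x73
prologue pushed ['r0'] at ['0x72']

MEM = 0x54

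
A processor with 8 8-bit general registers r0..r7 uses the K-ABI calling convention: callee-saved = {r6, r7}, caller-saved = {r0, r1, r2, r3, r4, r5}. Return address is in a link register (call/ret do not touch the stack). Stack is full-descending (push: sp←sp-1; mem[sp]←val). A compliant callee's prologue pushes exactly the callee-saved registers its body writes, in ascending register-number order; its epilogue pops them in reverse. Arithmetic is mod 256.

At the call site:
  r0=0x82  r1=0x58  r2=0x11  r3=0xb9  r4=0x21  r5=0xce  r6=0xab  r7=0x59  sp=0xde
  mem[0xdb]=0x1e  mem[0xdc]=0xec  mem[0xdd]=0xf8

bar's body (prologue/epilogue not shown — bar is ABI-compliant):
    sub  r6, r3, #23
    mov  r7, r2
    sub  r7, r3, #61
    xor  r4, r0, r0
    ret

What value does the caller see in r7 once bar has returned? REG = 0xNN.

prologue: push r6 → mem[0xdd]=0xab, sp=0xdd
prologue: push r7 → mem[0xdc]=0x59, sp=0xdc
body[0] sub  r6, r3, #23 → r6=0xa2
body[1] mov  r7, r2 → r7=0x11
body[2] sub  r7, r3, #61 → r7=0x7c
body[3] xor  r4, r0, r0 → r4=0x00
epilogue: pop r7=0x59, sp=0xdd
epilogue: pop r6=0xab, sp=0xde
r7 is callee-saved → restored

REG = 0x59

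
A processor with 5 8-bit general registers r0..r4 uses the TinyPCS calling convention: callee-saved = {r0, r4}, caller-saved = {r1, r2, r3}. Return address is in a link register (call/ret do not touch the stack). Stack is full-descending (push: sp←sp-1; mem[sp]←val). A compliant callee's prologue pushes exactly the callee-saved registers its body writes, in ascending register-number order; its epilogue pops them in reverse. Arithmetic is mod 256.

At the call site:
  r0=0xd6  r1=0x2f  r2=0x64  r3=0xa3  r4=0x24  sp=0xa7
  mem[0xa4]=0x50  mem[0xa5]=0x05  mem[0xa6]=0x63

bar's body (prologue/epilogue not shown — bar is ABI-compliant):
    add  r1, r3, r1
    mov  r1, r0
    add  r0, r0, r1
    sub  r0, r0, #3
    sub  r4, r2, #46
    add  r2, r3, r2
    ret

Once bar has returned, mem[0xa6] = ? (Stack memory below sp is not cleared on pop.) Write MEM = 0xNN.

prologue: push r0 -> mem[0xa6]=0xd6, sp=0xa6
prologue: push r4 -> mem[0xa5]=0x24, sp=0xa5
body[0] add  r1, r3, r1 -> r1=0xd2
body[1] mov  r1, r0 -> r1=0xd6
body[2] add  r0, r0, r1 -> r0=0xac
body[3] sub  r0, r0, #3 -> r0=0xa9
body[4] sub  r4, r2, #46 -> r4=0x36
body[5] add  r2, r3, r2 -> r2=0x07
epilogue: pop r4=0x24, sp=0xa6
epilogue: pop r0=0xd6, sp=0xa7
prologue pushed ['r0', 'r4'] at ['0xa6', '0xa5']

MEM = 0xd6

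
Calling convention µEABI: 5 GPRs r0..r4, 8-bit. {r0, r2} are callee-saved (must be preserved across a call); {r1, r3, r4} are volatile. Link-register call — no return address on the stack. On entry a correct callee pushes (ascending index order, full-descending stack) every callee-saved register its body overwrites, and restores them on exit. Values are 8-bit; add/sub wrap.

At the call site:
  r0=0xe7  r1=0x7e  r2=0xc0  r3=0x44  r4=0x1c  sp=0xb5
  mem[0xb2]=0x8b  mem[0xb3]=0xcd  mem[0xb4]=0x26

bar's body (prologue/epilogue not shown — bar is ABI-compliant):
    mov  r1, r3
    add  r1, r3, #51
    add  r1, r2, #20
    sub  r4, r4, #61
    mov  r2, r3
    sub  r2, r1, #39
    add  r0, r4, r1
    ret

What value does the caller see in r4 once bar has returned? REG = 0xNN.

REG = 0xdf

prologue: push r0 → mem[0xb4]=0xe7, sp=0xb4
prologue: push r2 → mem[0xb3]=0xc0, sp=0xb3
body[0] mov  r1, r3 → r1=0x44
body[1] add  r1, r3, #51 → r1=0x77
body[2] add  r1, r2, #20 → r1=0xd4
body[3] sub  r4, r4, #61 → r4=0xdf
body[4] mov  r2, r3 → r2=0x44
body[5] sub  r2, r1, #39 → r2=0xad
body[6] add  r0, r4, r1 → r0=0xb3
epilogue: pop r2=0xc0, sp=0xb4
epilogue: pop r0=0xe7, sp=0xb5
r4 is caller-saved → body value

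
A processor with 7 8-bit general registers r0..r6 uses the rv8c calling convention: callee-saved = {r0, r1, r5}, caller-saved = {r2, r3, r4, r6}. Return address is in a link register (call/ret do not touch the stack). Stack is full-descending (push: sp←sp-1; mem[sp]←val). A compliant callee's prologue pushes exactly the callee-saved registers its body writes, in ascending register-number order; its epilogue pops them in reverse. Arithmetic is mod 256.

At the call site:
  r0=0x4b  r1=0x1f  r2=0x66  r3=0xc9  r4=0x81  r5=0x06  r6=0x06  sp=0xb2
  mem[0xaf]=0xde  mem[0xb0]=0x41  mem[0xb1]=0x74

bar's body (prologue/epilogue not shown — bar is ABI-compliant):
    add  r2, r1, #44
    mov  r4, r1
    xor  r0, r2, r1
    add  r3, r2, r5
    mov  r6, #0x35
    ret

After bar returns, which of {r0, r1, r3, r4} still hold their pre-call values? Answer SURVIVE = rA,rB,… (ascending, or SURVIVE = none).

SURVIVE = r0,r1

prologue: push r0 → mem[0xb1]=0x4b, sp=0xb1
body[0] add  r2, r1, #44 → r2=0x4b
body[1] mov  r4, r1 → r4=0x1f
body[2] xor  r0, r2, r1 → r0=0x54
body[3] add  r3, r2, r5 → r3=0x51
body[4] mov  r6, #0x35 → r6=0x35
epilogue: pop r0=0x4b, sp=0xb2
r0: callee-saved, written=True
r1: callee-saved, written=False
r3: caller-saved, written=True
r4: caller-saved, written=True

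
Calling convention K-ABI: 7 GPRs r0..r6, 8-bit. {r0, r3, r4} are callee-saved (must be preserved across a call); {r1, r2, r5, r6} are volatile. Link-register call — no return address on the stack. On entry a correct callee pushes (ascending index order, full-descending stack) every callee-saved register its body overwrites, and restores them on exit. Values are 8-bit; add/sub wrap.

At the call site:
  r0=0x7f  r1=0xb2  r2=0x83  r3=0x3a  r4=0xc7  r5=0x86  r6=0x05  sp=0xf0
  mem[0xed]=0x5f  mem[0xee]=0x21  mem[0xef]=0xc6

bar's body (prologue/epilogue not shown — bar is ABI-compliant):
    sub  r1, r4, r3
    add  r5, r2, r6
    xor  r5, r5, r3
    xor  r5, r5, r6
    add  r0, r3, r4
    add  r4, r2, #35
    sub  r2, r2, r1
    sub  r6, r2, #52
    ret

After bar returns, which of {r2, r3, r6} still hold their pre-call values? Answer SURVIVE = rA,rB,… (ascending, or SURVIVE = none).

prologue: push r0 -> mem[0xef]=0x7f, sp=0xef
prologue: push r4 -> mem[0xee]=0xc7, sp=0xee
body[0] sub  r1, r4, r3 -> r1=0x8d
body[1] add  r5, r2, r6 -> r5=0x88
body[2] xor  r5, r5, r3 -> r5=0xb2
body[3] xor  r5, r5, r6 -> r5=0xb7
body[4] add  r0, r3, r4 -> r0=0x01
body[5] add  r4, r2, #35 -> r4=0xa6
body[6] sub  r2, r2, r1 -> r2=0xf6
body[7] sub  r6, r2, #52 -> r6=0xc2
epilogue: pop r4=0xc7, sp=0xef
epilogue: pop r0=0x7f, sp=0xf0
r2: caller-saved, written=True
r3: callee-saved, written=False
r6: caller-saved, written=True

SURVIVE = r3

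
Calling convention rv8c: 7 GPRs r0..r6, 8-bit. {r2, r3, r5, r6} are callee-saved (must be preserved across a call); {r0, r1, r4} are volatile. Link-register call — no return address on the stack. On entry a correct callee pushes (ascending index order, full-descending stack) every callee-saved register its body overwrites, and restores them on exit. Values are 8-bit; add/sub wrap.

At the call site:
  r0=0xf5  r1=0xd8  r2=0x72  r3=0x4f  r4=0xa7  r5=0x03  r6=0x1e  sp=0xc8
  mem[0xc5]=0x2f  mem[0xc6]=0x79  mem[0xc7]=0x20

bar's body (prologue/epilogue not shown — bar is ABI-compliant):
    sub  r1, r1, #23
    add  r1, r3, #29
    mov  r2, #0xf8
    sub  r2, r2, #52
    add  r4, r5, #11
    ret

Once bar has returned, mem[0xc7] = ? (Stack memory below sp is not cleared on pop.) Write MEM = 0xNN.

prologue: push r2 → mem[0xc7]=0x72, sp=0xc7
body[0] sub  r1, r1, #23 → r1=0xc1
body[1] add  r1, r3, #29 → r1=0x6c
body[2] mov  r2, #0xf8 → r2=0xf8
body[3] sub  r2, r2, #52 → r2=0xc4
body[4] add  r4, r5, #11 → r4=0x0e
epilogue: pop r2=0x72, sp=0xc8
prologue pushed ['r2'] at ['0xc7']

MEM = 0x72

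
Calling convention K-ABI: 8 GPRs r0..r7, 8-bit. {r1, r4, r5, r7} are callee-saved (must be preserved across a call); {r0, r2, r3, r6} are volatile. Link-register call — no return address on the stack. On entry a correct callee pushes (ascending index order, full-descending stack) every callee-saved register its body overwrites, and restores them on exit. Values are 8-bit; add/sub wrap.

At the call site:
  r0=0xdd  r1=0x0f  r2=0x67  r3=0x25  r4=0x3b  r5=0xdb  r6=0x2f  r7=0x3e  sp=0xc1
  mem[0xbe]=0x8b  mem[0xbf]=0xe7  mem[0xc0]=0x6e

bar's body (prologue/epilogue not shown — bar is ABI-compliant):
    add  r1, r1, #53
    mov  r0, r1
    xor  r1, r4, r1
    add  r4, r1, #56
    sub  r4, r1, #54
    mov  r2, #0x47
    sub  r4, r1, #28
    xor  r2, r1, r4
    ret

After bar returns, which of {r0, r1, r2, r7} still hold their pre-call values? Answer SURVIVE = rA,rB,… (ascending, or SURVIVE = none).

prologue: push r1 → mem[0xc0]=0x0f, sp=0xc0
prologue: push r4 → mem[0xbf]=0x3b, sp=0xbf
body[0] add  r1, r1, #53 → r1=0x44
body[1] mov  r0, r1 → r0=0x44
body[2] xor  r1, r4, r1 → r1=0x7f
body[3] add  r4, r1, #56 → r4=0xb7
body[4] sub  r4, r1, #54 → r4=0x49
body[5] mov  r2, #0x47 → r2=0x47
body[6] sub  r4, r1, #28 → r4=0x63
body[7] xor  r2, r1, r4 → r2=0x1c
epilogue: pop r4=0x3b, sp=0xc0
epilogue: pop r1=0x0f, sp=0xc1
r0: caller-saved, written=True
r1: callee-saved, written=True
r2: caller-saved, written=True
r7: callee-saved, written=False

SURVIVE = r1,r7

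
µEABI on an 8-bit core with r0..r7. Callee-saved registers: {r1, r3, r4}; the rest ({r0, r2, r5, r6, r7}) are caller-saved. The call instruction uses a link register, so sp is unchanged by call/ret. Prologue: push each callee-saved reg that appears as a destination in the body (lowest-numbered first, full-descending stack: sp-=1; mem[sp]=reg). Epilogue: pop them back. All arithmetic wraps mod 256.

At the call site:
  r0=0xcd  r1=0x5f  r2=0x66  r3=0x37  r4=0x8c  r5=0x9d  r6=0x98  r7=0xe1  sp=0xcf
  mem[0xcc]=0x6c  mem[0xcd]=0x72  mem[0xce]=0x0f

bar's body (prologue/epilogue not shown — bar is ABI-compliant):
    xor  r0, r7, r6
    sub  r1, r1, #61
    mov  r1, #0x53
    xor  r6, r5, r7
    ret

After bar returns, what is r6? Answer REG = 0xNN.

prologue: push r1 -> mem[0xce]=0x5f, sp=0xce
body[0] xor  r0, r7, r6 -> r0=0x79
body[1] sub  r1, r1, #61 -> r1=0x22
body[2] mov  r1, #0x53 -> r1=0x53
body[3] xor  r6, r5, r7 -> r6=0x7c
epilogue: pop r1=0x5f, sp=0xcf
r6 is caller-saved -> body value

REG = 0x7c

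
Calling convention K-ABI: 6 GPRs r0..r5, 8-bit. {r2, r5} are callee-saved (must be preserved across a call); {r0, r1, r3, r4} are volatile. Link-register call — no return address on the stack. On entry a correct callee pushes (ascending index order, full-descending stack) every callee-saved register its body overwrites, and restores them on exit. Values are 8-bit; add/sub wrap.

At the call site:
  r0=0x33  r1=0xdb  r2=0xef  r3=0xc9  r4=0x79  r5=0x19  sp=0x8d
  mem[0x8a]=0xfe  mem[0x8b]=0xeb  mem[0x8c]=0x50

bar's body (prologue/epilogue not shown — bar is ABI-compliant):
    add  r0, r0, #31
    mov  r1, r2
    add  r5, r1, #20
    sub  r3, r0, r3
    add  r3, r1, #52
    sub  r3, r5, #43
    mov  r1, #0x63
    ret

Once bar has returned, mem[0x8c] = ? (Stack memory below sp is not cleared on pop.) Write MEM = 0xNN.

MEM = 0x19

prologue: push r5 → mem[0x8c]=0x19, sp=0x8c
body[0] add  r0, r0, #31 → r0=0x52
body[1] mov  r1, r2 → r1=0xef
body[2] add  r5, r1, #20 → r5=0x03
body[3] sub  r3, r0, r3 → r3=0x89
body[4] add  r3, r1, #52 → r3=0x23
body[5] sub  r3, r5, #43 → r3=0xd8
body[6] mov  r1, #0x63 → r1=0x63
epilogue: pop r5=0x19, sp=0x8d
prologue pushed ['r5'] at ['0x8c']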